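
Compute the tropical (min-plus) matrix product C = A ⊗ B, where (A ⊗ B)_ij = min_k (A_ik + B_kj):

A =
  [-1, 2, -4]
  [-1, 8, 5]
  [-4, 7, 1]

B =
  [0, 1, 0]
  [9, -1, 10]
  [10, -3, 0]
A ⊗ B =
  [-1, -7, -4]
  [-1, 0, -1]
  [-4, -3, -4]

Apply the min-plus product entry-by-entry:
  C[0][0] = min over k of (A[0][0] + B[0][0] = -1 + 0 = -1, A[0][1] + B[1][0] = 2 + 9 = 11, A[0][2] + B[2][0] = -4 + 10 = 6) = -1 (attained at k = 0)
  C[0][1] = min over k of (A[0][0] + B[0][1] = -1 + 1 = 0, A[0][1] + B[1][1] = 2 + -1 = 1, A[0][2] + B[2][1] = -4 + -3 = -7) = -7 (attained at k = 2)
  C[0][2] = min over k of (A[0][0] + B[0][2] = -1 + 0 = -1, A[0][1] + B[1][2] = 2 + 10 = 12, A[0][2] + B[2][2] = -4 + 0 = -4) = -4 (attained at k = 2)
  C[1][0] = min over k of (A[1][0] + B[0][0] = -1 + 0 = -1, A[1][1] + B[1][0] = 8 + 9 = 17, A[1][2] + B[2][0] = 5 + 10 = 15) = -1 (attained at k = 0)
  C[1][1] = min over k of (A[1][0] + B[0][1] = -1 + 1 = 0, A[1][1] + B[1][1] = 8 + -1 = 7, A[1][2] + B[2][1] = 5 + -3 = 2) = 0 (attained at k = 0)
  C[1][2] = min over k of (A[1][0] + B[0][2] = -1 + 0 = -1, A[1][1] + B[1][2] = 8 + 10 = 18, A[1][2] + B[2][2] = 5 + 0 = 5) = -1 (attained at k = 0)
  C[2][0] = min over k of (A[2][0] + B[0][0] = -4 + 0 = -4, A[2][1] + B[1][0] = 7 + 9 = 16, A[2][2] + B[2][0] = 1 + 10 = 11) = -4 (attained at k = 0)
  C[2][1] = min over k of (A[2][0] + B[0][1] = -4 + 1 = -3, A[2][1] + B[1][1] = 7 + -1 = 6, A[2][2] + B[2][1] = 1 + -3 = -2) = -3 (attained at k = 0)
  C[2][2] = min over k of (A[2][0] + B[0][2] = -4 + 0 = -4, A[2][1] + B[1][2] = 7 + 10 = 17, A[2][2] + B[2][2] = 1 + 0 = 1) = -4 (attained at k = 0)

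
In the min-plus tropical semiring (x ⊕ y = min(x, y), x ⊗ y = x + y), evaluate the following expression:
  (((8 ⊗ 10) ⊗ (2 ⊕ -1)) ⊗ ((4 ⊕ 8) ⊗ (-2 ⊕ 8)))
(((8 ⊗ 10) ⊗ (2 ⊕ -1)) ⊗ ((4 ⊕ 8) ⊗ (-2 ⊕ 8))) = 19

Expand innermost to outermost. Recall ⊕ takes the minimum of its arguments and ⊗ takes their sum. Working out the expression (((8 ⊗ 10) ⊗ (2 ⊕ -1)) ⊗ ((4 ⊕ 8) ⊗ (-2 ⊕ 8))) gives 19.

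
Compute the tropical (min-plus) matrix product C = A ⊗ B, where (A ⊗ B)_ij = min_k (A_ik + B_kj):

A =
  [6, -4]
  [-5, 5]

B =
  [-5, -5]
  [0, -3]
A ⊗ B =
  [-4, -7]
  [-10, -10]

Apply the min-plus product entry-by-entry:
  C[0][0] = min over k of (A[0][0] + B[0][0] = 6 + -5 = 1, A[0][1] + B[1][0] = -4 + 0 = -4) = -4 (attained at k = 1)
  C[0][1] = min over k of (A[0][0] + B[0][1] = 6 + -5 = 1, A[0][1] + B[1][1] = -4 + -3 = -7) = -7 (attained at k = 1)
  C[1][0] = min over k of (A[1][0] + B[0][0] = -5 + -5 = -10, A[1][1] + B[1][0] = 5 + 0 = 5) = -10 (attained at k = 0)
  C[1][1] = min over k of (A[1][0] + B[0][1] = -5 + -5 = -10, A[1][1] + B[1][1] = 5 + -3 = 2) = -10 (attained at k = 0)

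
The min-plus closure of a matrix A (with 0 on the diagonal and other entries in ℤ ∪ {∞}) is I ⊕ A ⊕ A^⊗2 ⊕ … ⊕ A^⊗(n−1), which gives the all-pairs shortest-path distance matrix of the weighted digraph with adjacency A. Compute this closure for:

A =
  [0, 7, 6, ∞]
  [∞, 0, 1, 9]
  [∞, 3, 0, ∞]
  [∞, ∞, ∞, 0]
Closure =
  [0, 7, 6, 16]
  [∞, 0, 1, 9]
  [∞, 3, 0, 12]
  [∞, ∞, ∞, 0]

This is the Floyd-Warshall all-pairs shortest-path computation. For each intermediate vertex k = 0, 1, …, 3, update dist[i][j] ← min(dist[i][j], dist[i][k] + dist[k][j]). The final matrix gives, for each (i, j), the minimum total weight of any directed path from i to j (possibly empty when i = j).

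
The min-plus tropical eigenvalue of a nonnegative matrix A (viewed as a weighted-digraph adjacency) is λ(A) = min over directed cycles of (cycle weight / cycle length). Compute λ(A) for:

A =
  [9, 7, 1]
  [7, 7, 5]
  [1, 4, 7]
λ(A) = 1

Enumerate directed cycles and compute their means (weight / length). Sample:
  cycle 0 → 0: weight = 9, length = 1, mean = 9/1 ≈ 9.000
  cycle 1 → 1: weight = 7, length = 1, mean = 7/1 ≈ 7.000
  cycle 2 → 2: weight = 7, length = 1, mean = 7/1 ≈ 7.000
  cycle 0 → 1 → 0: weight = 14, length = 2, mean = 14/2 ≈ 7.000
  cycle 0 → 2 → 0: weight = 2, length = 2, mean = 2/2 ≈ 1.000
  cycle 1 → 0 → 1: weight = 14, length = 2, mean = 14/2 ≈ 7.000
Minimum mean = 1.000, attained e.g. along the cycle 0 → 2 → 0 with weight 2 and length 2. So λ(A) = 2/2 = 1.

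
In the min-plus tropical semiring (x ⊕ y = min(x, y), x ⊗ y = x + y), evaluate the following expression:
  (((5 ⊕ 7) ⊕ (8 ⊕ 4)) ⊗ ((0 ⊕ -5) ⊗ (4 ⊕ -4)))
(((5 ⊕ 7) ⊕ (8 ⊕ 4)) ⊗ ((0 ⊕ -5) ⊗ (4 ⊕ -4))) = -5

Expand innermost to outermost. Recall ⊕ takes the minimum of its arguments and ⊗ takes their sum. Working out the expression (((5 ⊕ 7) ⊕ (8 ⊕ 4)) ⊗ ((0 ⊕ -5) ⊗ (4 ⊕ -4))) gives -5.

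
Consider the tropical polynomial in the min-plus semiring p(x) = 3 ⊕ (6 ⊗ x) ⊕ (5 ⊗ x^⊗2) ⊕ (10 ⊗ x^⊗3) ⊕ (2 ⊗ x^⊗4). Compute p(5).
p(5) = 3

A tropical monomial a ⊗ x^⊗i evaluates to a + i · x. Evaluating each term at x = 5:
  Term 0 contributes 3 + 0 · 5 = 3
  Term 1 contributes 6 + 1 · 5 = 11
  Term 2 contributes 5 + 2 · 5 = 15
  Term 3 contributes 10 + 3 · 5 = 25
  Term 4 contributes 2 + 4 · 5 = 22
p(5) = ⊕ of these = min[3, 11, 15, 25, 22] = 3.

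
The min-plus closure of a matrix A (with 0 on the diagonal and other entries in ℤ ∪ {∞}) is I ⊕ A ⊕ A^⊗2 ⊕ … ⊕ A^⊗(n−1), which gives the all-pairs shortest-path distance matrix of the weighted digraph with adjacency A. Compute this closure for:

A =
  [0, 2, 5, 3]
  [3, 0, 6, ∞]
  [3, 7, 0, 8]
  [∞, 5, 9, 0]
Closure =
  [0, 2, 5, 3]
  [3, 0, 6, 6]
  [3, 5, 0, 6]
  [8, 5, 9, 0]

This is the Floyd-Warshall all-pairs shortest-path computation. For each intermediate vertex k = 0, 1, …, 3, update dist[i][j] ← min(dist[i][j], dist[i][k] + dist[k][j]). The final matrix gives, for each (i, j), the minimum total weight of any directed path from i to j (possibly empty when i = j).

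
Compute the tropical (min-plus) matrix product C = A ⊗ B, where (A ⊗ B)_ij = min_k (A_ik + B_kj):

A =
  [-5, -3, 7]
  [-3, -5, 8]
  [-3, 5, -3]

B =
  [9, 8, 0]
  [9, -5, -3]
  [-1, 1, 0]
A ⊗ B =
  [4, -8, -6]
  [4, -10, -8]
  [-4, -2, -3]

Apply the min-plus product entry-by-entry:
  C[0][0] = min over k of (A[0][0] + B[0][0] = -5 + 9 = 4, A[0][1] + B[1][0] = -3 + 9 = 6, A[0][2] + B[2][0] = 7 + -1 = 6) = 4 (attained at k = 0)
  C[0][1] = min over k of (A[0][0] + B[0][1] = -5 + 8 = 3, A[0][1] + B[1][1] = -3 + -5 = -8, A[0][2] + B[2][1] = 7 + 1 = 8) = -8 (attained at k = 1)
  C[0][2] = min over k of (A[0][0] + B[0][2] = -5 + 0 = -5, A[0][1] + B[1][2] = -3 + -3 = -6, A[0][2] + B[2][2] = 7 + 0 = 7) = -6 (attained at k = 1)
  C[1][0] = min over k of (A[1][0] + B[0][0] = -3 + 9 = 6, A[1][1] + B[1][0] = -5 + 9 = 4, A[1][2] + B[2][0] = 8 + -1 = 7) = 4 (attained at k = 1)
  C[1][1] = min over k of (A[1][0] + B[0][1] = -3 + 8 = 5, A[1][1] + B[1][1] = -5 + -5 = -10, A[1][2] + B[2][1] = 8 + 1 = 9) = -10 (attained at k = 1)
  C[1][2] = min over k of (A[1][0] + B[0][2] = -3 + 0 = -3, A[1][1] + B[1][2] = -5 + -3 = -8, A[1][2] + B[2][2] = 8 + 0 = 8) = -8 (attained at k = 1)
  C[2][0] = min over k of (A[2][0] + B[0][0] = -3 + 9 = 6, A[2][1] + B[1][0] = 5 + 9 = 14, A[2][2] + B[2][0] = -3 + -1 = -4) = -4 (attained at k = 2)
  C[2][1] = min over k of (A[2][0] + B[0][1] = -3 + 8 = 5, A[2][1] + B[1][1] = 5 + -5 = 0, A[2][2] + B[2][1] = -3 + 1 = -2) = -2 (attained at k = 2)
  C[2][2] = min over k of (A[2][0] + B[0][2] = -3 + 0 = -3, A[2][1] + B[1][2] = 5 + -3 = 2, A[2][2] + B[2][2] = -3 + 0 = -3) = -3 (attained at k = 0)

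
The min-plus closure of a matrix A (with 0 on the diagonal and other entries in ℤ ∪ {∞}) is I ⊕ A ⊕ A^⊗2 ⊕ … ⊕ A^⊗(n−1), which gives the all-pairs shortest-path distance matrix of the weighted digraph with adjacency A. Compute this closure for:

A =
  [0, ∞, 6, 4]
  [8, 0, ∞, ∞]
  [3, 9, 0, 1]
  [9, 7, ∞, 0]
Closure =
  [0, 11, 6, 4]
  [8, 0, 14, 12]
  [3, 8, 0, 1]
  [9, 7, 15, 0]

This is the Floyd-Warshall all-pairs shortest-path computation. For each intermediate vertex k = 0, 1, …, 3, update dist[i][j] ← min(dist[i][j], dist[i][k] + dist[k][j]). The final matrix gives, for each (i, j), the minimum total weight of any directed path from i to j (possibly empty when i = j).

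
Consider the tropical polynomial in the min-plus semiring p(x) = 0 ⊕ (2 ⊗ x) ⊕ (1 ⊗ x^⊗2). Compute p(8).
p(8) = 0

A tropical monomial a ⊗ x^⊗i evaluates to a + i · x. Evaluating each term at x = 8:
  Term 0 contributes 0 + 0 · 8 = 0
  Term 1 contributes 2 + 1 · 8 = 10
  Term 2 contributes 1 + 2 · 8 = 17
p(8) = ⊕ of these = min[0, 10, 17] = 0.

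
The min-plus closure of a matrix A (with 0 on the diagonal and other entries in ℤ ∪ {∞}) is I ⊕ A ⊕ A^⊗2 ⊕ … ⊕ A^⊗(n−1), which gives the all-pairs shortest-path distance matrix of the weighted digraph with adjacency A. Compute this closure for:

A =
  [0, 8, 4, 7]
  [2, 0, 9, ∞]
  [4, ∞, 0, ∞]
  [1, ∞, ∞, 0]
Closure =
  [0, 8, 4, 7]
  [2, 0, 6, 9]
  [4, 12, 0, 11]
  [1, 9, 5, 0]

This is the Floyd-Warshall all-pairs shortest-path computation. For each intermediate vertex k = 0, 1, …, 3, update dist[i][j] ← min(dist[i][j], dist[i][k] + dist[k][j]). The final matrix gives, for each (i, j), the minimum total weight of any directed path from i to j (possibly empty when i = j).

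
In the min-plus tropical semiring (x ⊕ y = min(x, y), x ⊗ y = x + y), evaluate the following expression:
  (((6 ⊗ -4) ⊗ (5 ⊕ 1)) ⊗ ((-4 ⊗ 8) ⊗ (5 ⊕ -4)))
(((6 ⊗ -4) ⊗ (5 ⊕ 1)) ⊗ ((-4 ⊗ 8) ⊗ (5 ⊕ -4))) = 3

Expand innermost to outermost. Recall ⊕ takes the minimum of its arguments and ⊗ takes their sum. Working out the expression (((6 ⊗ -4) ⊗ (5 ⊕ 1)) ⊗ ((-4 ⊗ 8) ⊗ (5 ⊕ -4))) gives 3.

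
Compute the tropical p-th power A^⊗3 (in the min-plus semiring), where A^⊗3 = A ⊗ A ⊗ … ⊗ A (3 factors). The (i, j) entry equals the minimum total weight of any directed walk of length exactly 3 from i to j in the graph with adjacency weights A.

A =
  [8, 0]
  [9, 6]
A^⊗3 =
  [15, 9]
  [18, 15]

Each entry (A^⊗3)_ij equals the minimum over all length-3 walks i = v_0 → v_1 → … → v_3 = j of Σ_t A[v_t][v_{t+1}]. For example, for (i, j) = (0, 1) we minimise over 4 possible intermediate vertex sequences; the minimum is 9, attained along the walk 0 → 1 → 0 → 1.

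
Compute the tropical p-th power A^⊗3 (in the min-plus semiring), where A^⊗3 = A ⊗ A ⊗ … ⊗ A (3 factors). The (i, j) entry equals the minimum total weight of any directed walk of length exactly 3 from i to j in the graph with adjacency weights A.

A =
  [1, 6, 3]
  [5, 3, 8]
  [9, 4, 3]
A^⊗3 =
  [3, 8, 5]
  [7, 9, 9]
  [10, 10, 9]

Each entry (A^⊗3)_ij equals the minimum over all length-3 walks i = v_0 → v_1 → … → v_3 = j of Σ_t A[v_t][v_{t+1}]. For example, for (i, j) = (0, 2) we minimise over 9 possible intermediate vertex sequences; the minimum is 5, attained along the walk 0 → 0 → 0 → 2.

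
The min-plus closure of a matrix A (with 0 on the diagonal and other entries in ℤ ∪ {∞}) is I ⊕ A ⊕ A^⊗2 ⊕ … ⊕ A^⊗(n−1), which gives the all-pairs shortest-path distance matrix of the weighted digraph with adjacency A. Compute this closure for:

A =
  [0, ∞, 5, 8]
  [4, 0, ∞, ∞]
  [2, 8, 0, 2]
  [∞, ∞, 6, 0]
Closure =
  [0, 13, 5, 7]
  [4, 0, 9, 11]
  [2, 8, 0, 2]
  [8, 14, 6, 0]

This is the Floyd-Warshall all-pairs shortest-path computation. For each intermediate vertex k = 0, 1, …, 3, update dist[i][j] ← min(dist[i][j], dist[i][k] + dist[k][j]). The final matrix gives, for each (i, j), the minimum total weight of any directed path from i to j (possibly empty when i = j).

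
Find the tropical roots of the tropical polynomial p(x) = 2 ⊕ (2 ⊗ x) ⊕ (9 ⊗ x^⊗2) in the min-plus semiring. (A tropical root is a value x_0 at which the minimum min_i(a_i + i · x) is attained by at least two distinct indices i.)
Roots: {-7, 0}

Each tropical root is a break point of the lower envelope of the lines y = a_i + i · x (there are 3 lines, with slopes 0, 1, ..., 2). Only the lines that attain the minimum somewhere contribute to roots; other lines are dominated. Here the surviving (envelope) indices are i = 2, i = 1, i = 0.
Intersections between consecutive envelope lines give the roots: for adjacent envelope indices i < j the intersection is x = (a_i − a_j) / (j − i). Reading off the sorted break points: {-7, 0}.
Verification: at each break x_0, at least two indices attain the minimum of min_i(a_i + i · x_0).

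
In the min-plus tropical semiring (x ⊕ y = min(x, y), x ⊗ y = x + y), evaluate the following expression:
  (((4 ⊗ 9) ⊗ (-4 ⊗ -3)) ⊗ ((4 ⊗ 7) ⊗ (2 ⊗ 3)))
(((4 ⊗ 9) ⊗ (-4 ⊗ -3)) ⊗ ((4 ⊗ 7) ⊗ (2 ⊗ 3))) = 22

Expand innermost to outermost. Recall ⊕ takes the minimum of its arguments and ⊗ takes their sum. Working out the expression (((4 ⊗ 9) ⊗ (-4 ⊗ -3)) ⊗ ((4 ⊗ 7) ⊗ (2 ⊗ 3))) gives 22.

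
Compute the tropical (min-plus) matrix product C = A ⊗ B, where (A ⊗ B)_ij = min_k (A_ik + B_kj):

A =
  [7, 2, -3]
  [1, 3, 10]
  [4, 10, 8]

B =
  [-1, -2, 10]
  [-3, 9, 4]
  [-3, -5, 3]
A ⊗ B =
  [-6, -8, 0]
  [0, -1, 7]
  [3, 2, 11]

Apply the min-plus product entry-by-entry:
  C[0][0] = min over k of (A[0][0] + B[0][0] = 7 + -1 = 6, A[0][1] + B[1][0] = 2 + -3 = -1, A[0][2] + B[2][0] = -3 + -3 = -6) = -6 (attained at k = 2)
  C[0][1] = min over k of (A[0][0] + B[0][1] = 7 + -2 = 5, A[0][1] + B[1][1] = 2 + 9 = 11, A[0][2] + B[2][1] = -3 + -5 = -8) = -8 (attained at k = 2)
  C[0][2] = min over k of (A[0][0] + B[0][2] = 7 + 10 = 17, A[0][1] + B[1][2] = 2 + 4 = 6, A[0][2] + B[2][2] = -3 + 3 = 0) = 0 (attained at k = 2)
  C[1][0] = min over k of (A[1][0] + B[0][0] = 1 + -1 = 0, A[1][1] + B[1][0] = 3 + -3 = 0, A[1][2] + B[2][0] = 10 + -3 = 7) = 0 (attained at k = 0)
  C[1][1] = min over k of (A[1][0] + B[0][1] = 1 + -2 = -1, A[1][1] + B[1][1] = 3 + 9 = 12, A[1][2] + B[2][1] = 10 + -5 = 5) = -1 (attained at k = 0)
  C[1][2] = min over k of (A[1][0] + B[0][2] = 1 + 10 = 11, A[1][1] + B[1][2] = 3 + 4 = 7, A[1][2] + B[2][2] = 10 + 3 = 13) = 7 (attained at k = 1)
  C[2][0] = min over k of (A[2][0] + B[0][0] = 4 + -1 = 3, A[2][1] + B[1][0] = 10 + -3 = 7, A[2][2] + B[2][0] = 8 + -3 = 5) = 3 (attained at k = 0)
  C[2][1] = min over k of (A[2][0] + B[0][1] = 4 + -2 = 2, A[2][1] + B[1][1] = 10 + 9 = 19, A[2][2] + B[2][1] = 8 + -5 = 3) = 2 (attained at k = 0)
  C[2][2] = min over k of (A[2][0] + B[0][2] = 4 + 10 = 14, A[2][1] + B[1][2] = 10 + 4 = 14, A[2][2] + B[2][2] = 8 + 3 = 11) = 11 (attained at k = 2)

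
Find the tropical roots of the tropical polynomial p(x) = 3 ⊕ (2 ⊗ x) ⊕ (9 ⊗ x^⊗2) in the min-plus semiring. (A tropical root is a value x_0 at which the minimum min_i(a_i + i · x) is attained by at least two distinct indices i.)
Roots: {-7, 1}

Each tropical root is a break point of the lower envelope of the lines y = a_i + i · x (there are 3 lines, with slopes 0, 1, ..., 2). Only the lines that attain the minimum somewhere contribute to roots; other lines are dominated. Here the surviving (envelope) indices are i = 2, i = 1, i = 0.
Intersections between consecutive envelope lines give the roots: for adjacent envelope indices i < j the intersection is x = (a_i − a_j) / (j − i). Reading off the sorted break points: {-7, 1}.
Verification: at each break x_0, at least two indices attain the minimum of min_i(a_i + i · x_0).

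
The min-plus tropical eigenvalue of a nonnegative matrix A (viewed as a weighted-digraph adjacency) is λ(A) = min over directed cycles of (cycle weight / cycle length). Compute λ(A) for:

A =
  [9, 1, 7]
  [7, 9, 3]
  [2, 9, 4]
λ(A) = 2

Enumerate directed cycles and compute their means (weight / length). Sample:
  cycle 0 → 0: weight = 9, length = 1, mean = 9/1 ≈ 9.000
  cycle 1 → 1: weight = 9, length = 1, mean = 9/1 ≈ 9.000
  cycle 2 → 2: weight = 4, length = 1, mean = 4/1 ≈ 4.000
  cycle 0 → 1 → 0: weight = 8, length = 2, mean = 8/2 ≈ 4.000
  cycle 0 → 2 → 0: weight = 9, length = 2, mean = 9/2 ≈ 4.500
  cycle 1 → 0 → 1: weight = 8, length = 2, mean = 8/2 ≈ 4.000
Minimum mean = 2.000, attained e.g. along the cycle 0 → 1 → 2 → 0 with weight 6 and length 3. So λ(A) = 6/3 = 2.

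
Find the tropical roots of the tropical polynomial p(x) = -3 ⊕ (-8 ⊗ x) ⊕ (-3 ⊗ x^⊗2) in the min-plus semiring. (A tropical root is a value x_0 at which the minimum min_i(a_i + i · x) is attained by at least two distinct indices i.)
Roots: {-5, 5}

Each tropical root is a break point of the lower envelope of the lines y = a_i + i · x (there are 3 lines, with slopes 0, 1, ..., 2). Only the lines that attain the minimum somewhere contribute to roots; other lines are dominated. Here the surviving (envelope) indices are i = 2, i = 1, i = 0.
Intersections between consecutive envelope lines give the roots: for adjacent envelope indices i < j the intersection is x = (a_i − a_j) / (j − i). Reading off the sorted break points: {-5, 5}.
Verification: at each break x_0, at least two indices attain the minimum of min_i(a_i + i · x_0).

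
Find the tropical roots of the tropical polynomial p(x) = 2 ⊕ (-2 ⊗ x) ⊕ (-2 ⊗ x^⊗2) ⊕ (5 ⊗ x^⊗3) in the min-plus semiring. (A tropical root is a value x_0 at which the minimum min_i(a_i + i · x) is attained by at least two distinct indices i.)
Roots: {-7, 0, 4}

Each tropical root is a break point of the lower envelope of the lines y = a_i + i · x (there are 4 lines, with slopes 0, 1, ..., 3). Only the lines that attain the minimum somewhere contribute to roots; other lines are dominated. Here the surviving (envelope) indices are i = 3, i = 2, i = 1, i = 0.
Intersections between consecutive envelope lines give the roots: for adjacent envelope indices i < j the intersection is x = (a_i − a_j) / (j − i). Reading off the sorted break points: {-7, 0, 4}.
Verification: at each break x_0, at least two indices attain the minimum of min_i(a_i + i · x_0).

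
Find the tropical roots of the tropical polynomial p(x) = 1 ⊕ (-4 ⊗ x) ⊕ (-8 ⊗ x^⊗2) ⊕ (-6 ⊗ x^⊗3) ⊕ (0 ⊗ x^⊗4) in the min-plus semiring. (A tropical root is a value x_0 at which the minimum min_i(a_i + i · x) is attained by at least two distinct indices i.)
Roots: {-6, -2, 4, 5}

Each tropical root is a break point of the lower envelope of the lines y = a_i + i · x (there are 5 lines, with slopes 0, 1, ..., 4). Only the lines that attain the minimum somewhere contribute to roots; other lines are dominated. Here the surviving (envelope) indices are i = 4, i = 3, i = 2, i = 1, i = 0.
Intersections between consecutive envelope lines give the roots: for adjacent envelope indices i < j the intersection is x = (a_i − a_j) / (j − i). Reading off the sorted break points: {-6, -2, 4, 5}.
Verification: at each break x_0, at least two indices attain the minimum of min_i(a_i + i · x_0).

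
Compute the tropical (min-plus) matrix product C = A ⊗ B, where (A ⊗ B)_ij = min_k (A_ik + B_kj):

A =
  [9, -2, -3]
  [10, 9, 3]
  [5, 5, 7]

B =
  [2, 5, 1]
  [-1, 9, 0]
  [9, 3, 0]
A ⊗ B =
  [-3, 0, -3]
  [8, 6, 3]
  [4, 10, 5]

Apply the min-plus product entry-by-entry:
  C[0][0] = min over k of (A[0][0] + B[0][0] = 9 + 2 = 11, A[0][1] + B[1][0] = -2 + -1 = -3, A[0][2] + B[2][0] = -3 + 9 = 6) = -3 (attained at k = 1)
  C[0][1] = min over k of (A[0][0] + B[0][1] = 9 + 5 = 14, A[0][1] + B[1][1] = -2 + 9 = 7, A[0][2] + B[2][1] = -3 + 3 = 0) = 0 (attained at k = 2)
  C[0][2] = min over k of (A[0][0] + B[0][2] = 9 + 1 = 10, A[0][1] + B[1][2] = -2 + 0 = -2, A[0][2] + B[2][2] = -3 + 0 = -3) = -3 (attained at k = 2)
  C[1][0] = min over k of (A[1][0] + B[0][0] = 10 + 2 = 12, A[1][1] + B[1][0] = 9 + -1 = 8, A[1][2] + B[2][0] = 3 + 9 = 12) = 8 (attained at k = 1)
  C[1][1] = min over k of (A[1][0] + B[0][1] = 10 + 5 = 15, A[1][1] + B[1][1] = 9 + 9 = 18, A[1][2] + B[2][1] = 3 + 3 = 6) = 6 (attained at k = 2)
  C[1][2] = min over k of (A[1][0] + B[0][2] = 10 + 1 = 11, A[1][1] + B[1][2] = 9 + 0 = 9, A[1][2] + B[2][2] = 3 + 0 = 3) = 3 (attained at k = 2)
  C[2][0] = min over k of (A[2][0] + B[0][0] = 5 + 2 = 7, A[2][1] + B[1][0] = 5 + -1 = 4, A[2][2] + B[2][0] = 7 + 9 = 16) = 4 (attained at k = 1)
  C[2][1] = min over k of (A[2][0] + B[0][1] = 5 + 5 = 10, A[2][1] + B[1][1] = 5 + 9 = 14, A[2][2] + B[2][1] = 7 + 3 = 10) = 10 (attained at k = 0)
  C[2][2] = min over k of (A[2][0] + B[0][2] = 5 + 1 = 6, A[2][1] + B[1][2] = 5 + 0 = 5, A[2][2] + B[2][2] = 7 + 0 = 7) = 5 (attained at k = 1)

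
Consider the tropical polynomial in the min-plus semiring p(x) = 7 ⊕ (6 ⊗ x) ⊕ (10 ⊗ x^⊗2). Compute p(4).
p(4) = 7

A tropical monomial a ⊗ x^⊗i evaluates to a + i · x. Evaluating each term at x = 4:
  Term 0 contributes 7 + 0 · 4 = 7
  Term 1 contributes 6 + 1 · 4 = 10
  Term 2 contributes 10 + 2 · 4 = 18
p(4) = ⊕ of these = min[7, 10, 18] = 7.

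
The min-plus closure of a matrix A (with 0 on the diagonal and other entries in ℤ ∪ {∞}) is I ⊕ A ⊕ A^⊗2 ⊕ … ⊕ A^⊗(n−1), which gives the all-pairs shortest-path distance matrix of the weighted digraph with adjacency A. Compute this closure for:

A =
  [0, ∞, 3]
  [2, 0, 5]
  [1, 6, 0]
Closure =
  [0, 9, 3]
  [2, 0, 5]
  [1, 6, 0]

This is the Floyd-Warshall all-pairs shortest-path computation. For each intermediate vertex k = 0, 1, …, 2, update dist[i][j] ← min(dist[i][j], dist[i][k] + dist[k][j]). The final matrix gives, for each (i, j), the minimum total weight of any directed path from i to j (possibly empty when i = j).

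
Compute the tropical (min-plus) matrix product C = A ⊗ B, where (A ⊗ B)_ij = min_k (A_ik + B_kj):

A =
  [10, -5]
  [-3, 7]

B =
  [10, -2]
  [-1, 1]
A ⊗ B =
  [-6, -4]
  [6, -5]

Apply the min-plus product entry-by-entry:
  C[0][0] = min over k of (A[0][0] + B[0][0] = 10 + 10 = 20, A[0][1] + B[1][0] = -5 + -1 = -6) = -6 (attained at k = 1)
  C[0][1] = min over k of (A[0][0] + B[0][1] = 10 + -2 = 8, A[0][1] + B[1][1] = -5 + 1 = -4) = -4 (attained at k = 1)
  C[1][0] = min over k of (A[1][0] + B[0][0] = -3 + 10 = 7, A[1][1] + B[1][0] = 7 + -1 = 6) = 6 (attained at k = 1)
  C[1][1] = min over k of (A[1][0] + B[0][1] = -3 + -2 = -5, A[1][1] + B[1][1] = 7 + 1 = 8) = -5 (attained at k = 0)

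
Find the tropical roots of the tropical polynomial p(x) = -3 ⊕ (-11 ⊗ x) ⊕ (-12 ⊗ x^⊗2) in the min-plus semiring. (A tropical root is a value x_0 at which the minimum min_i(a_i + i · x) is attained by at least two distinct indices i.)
Roots: {1, 8}

Each tropical root is a break point of the lower envelope of the lines y = a_i + i · x (there are 3 lines, with slopes 0, 1, ..., 2). Only the lines that attain the minimum somewhere contribute to roots; other lines are dominated. Here the surviving (envelope) indices are i = 2, i = 1, i = 0.
Intersections between consecutive envelope lines give the roots: for adjacent envelope indices i < j the intersection is x = (a_i − a_j) / (j − i). Reading off the sorted break points: {1, 8}.
Verification: at each break x_0, at least two indices attain the minimum of min_i(a_i + i · x_0).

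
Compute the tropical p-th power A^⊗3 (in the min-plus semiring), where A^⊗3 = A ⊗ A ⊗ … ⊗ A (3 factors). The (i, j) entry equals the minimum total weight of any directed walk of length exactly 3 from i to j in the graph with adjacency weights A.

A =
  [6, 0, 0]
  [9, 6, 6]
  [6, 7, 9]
A^⊗3 =
  [12, 6, 6]
  [15, 12, 12]
  [12, 12, 12]

Each entry (A^⊗3)_ij equals the minimum over all length-3 walks i = v_0 → v_1 → … → v_3 = j of Σ_t A[v_t][v_{t+1}]. For example, for (i, j) = (0, 2) we minimise over 9 possible intermediate vertex sequences; the minimum is 6, attained along the walk 0 → 2 → 0 → 2.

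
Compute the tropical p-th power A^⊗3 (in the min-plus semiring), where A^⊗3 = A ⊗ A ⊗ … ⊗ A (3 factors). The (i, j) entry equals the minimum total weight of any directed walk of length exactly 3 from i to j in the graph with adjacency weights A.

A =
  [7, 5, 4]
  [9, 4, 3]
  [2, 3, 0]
A^⊗3 =
  [6, 7, 4]
  [5, 6, 3]
  [2, 3, 0]

Each entry (A^⊗3)_ij equals the minimum over all length-3 walks i = v_0 → v_1 → … → v_3 = j of Σ_t A[v_t][v_{t+1}]. For example, for (i, j) = (0, 2) we minimise over 9 possible intermediate vertex sequences; the minimum is 4, attained along the walk 0 → 2 → 2 → 2.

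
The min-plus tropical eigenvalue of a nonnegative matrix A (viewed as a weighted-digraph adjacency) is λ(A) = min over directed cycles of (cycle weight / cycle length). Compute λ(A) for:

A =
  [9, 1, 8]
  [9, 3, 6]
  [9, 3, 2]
λ(A) = 2

Enumerate directed cycles and compute their means (weight / length). Sample:
  cycle 0 → 0: weight = 9, length = 1, mean = 9/1 ≈ 9.000
  cycle 1 → 1: weight = 3, length = 1, mean = 3/1 ≈ 3.000
  cycle 2 → 2: weight = 2, length = 1, mean = 2/1 ≈ 2.000
  cycle 0 → 1 → 0: weight = 10, length = 2, mean = 10/2 ≈ 5.000
  cycle 0 → 2 → 0: weight = 17, length = 2, mean = 17/2 ≈ 8.500
  cycle 1 → 0 → 1: weight = 10, length = 2, mean = 10/2 ≈ 5.000
Minimum mean = 2.000, attained e.g. along the cycle 2 → 2 with weight 2 and length 1. So λ(A) = 2/1 = 2.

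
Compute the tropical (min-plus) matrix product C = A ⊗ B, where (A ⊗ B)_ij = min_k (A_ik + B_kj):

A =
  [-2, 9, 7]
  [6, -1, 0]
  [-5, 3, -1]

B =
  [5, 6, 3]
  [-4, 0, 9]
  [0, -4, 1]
A ⊗ B =
  [3, 3, 1]
  [-5, -4, 1]
  [-1, -5, -2]

Apply the min-plus product entry-by-entry:
  C[0][0] = min over k of (A[0][0] + B[0][0] = -2 + 5 = 3, A[0][1] + B[1][0] = 9 + -4 = 5, A[0][2] + B[2][0] = 7 + 0 = 7) = 3 (attained at k = 0)
  C[0][1] = min over k of (A[0][0] + B[0][1] = -2 + 6 = 4, A[0][1] + B[1][1] = 9 + 0 = 9, A[0][2] + B[2][1] = 7 + -4 = 3) = 3 (attained at k = 2)
  C[0][2] = min over k of (A[0][0] + B[0][2] = -2 + 3 = 1, A[0][1] + B[1][2] = 9 + 9 = 18, A[0][2] + B[2][2] = 7 + 1 = 8) = 1 (attained at k = 0)
  C[1][0] = min over k of (A[1][0] + B[0][0] = 6 + 5 = 11, A[1][1] + B[1][0] = -1 + -4 = -5, A[1][2] + B[2][0] = 0 + 0 = 0) = -5 (attained at k = 1)
  C[1][1] = min over k of (A[1][0] + B[0][1] = 6 + 6 = 12, A[1][1] + B[1][1] = -1 + 0 = -1, A[1][2] + B[2][1] = 0 + -4 = -4) = -4 (attained at k = 2)
  C[1][2] = min over k of (A[1][0] + B[0][2] = 6 + 3 = 9, A[1][1] + B[1][2] = -1 + 9 = 8, A[1][2] + B[2][2] = 0 + 1 = 1) = 1 (attained at k = 2)
  C[2][0] = min over k of (A[2][0] + B[0][0] = -5 + 5 = 0, A[2][1] + B[1][0] = 3 + -4 = -1, A[2][2] + B[2][0] = -1 + 0 = -1) = -1 (attained at k = 1)
  C[2][1] = min over k of (A[2][0] + B[0][1] = -5 + 6 = 1, A[2][1] + B[1][1] = 3 + 0 = 3, A[2][2] + B[2][1] = -1 + -4 = -5) = -5 (attained at k = 2)
  C[2][2] = min over k of (A[2][0] + B[0][2] = -5 + 3 = -2, A[2][1] + B[1][2] = 3 + 9 = 12, A[2][2] + B[2][2] = -1 + 1 = 0) = -2 (attained at k = 0)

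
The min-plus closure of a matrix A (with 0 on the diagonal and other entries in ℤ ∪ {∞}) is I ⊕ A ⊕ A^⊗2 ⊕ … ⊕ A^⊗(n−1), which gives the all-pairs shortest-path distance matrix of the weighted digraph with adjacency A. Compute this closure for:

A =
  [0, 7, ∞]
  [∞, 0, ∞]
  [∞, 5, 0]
Closure =
  [0, 7, ∞]
  [∞, 0, ∞]
  [∞, 5, 0]

This is the Floyd-Warshall all-pairs shortest-path computation. For each intermediate vertex k = 0, 1, …, 2, update dist[i][j] ← min(dist[i][j], dist[i][k] + dist[k][j]). The final matrix gives, for each (i, j), the minimum total weight of any directed path from i to j (possibly empty when i = j).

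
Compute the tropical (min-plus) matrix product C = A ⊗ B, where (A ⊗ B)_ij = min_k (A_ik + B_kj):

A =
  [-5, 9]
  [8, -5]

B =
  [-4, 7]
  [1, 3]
A ⊗ B =
  [-9, 2]
  [-4, -2]

Apply the min-plus product entry-by-entry:
  C[0][0] = min over k of (A[0][0] + B[0][0] = -5 + -4 = -9, A[0][1] + B[1][0] = 9 + 1 = 10) = -9 (attained at k = 0)
  C[0][1] = min over k of (A[0][0] + B[0][1] = -5 + 7 = 2, A[0][1] + B[1][1] = 9 + 3 = 12) = 2 (attained at k = 0)
  C[1][0] = min over k of (A[1][0] + B[0][0] = 8 + -4 = 4, A[1][1] + B[1][0] = -5 + 1 = -4) = -4 (attained at k = 1)
  C[1][1] = min over k of (A[1][0] + B[0][1] = 8 + 7 = 15, A[1][1] + B[1][1] = -5 + 3 = -2) = -2 (attained at k = 1)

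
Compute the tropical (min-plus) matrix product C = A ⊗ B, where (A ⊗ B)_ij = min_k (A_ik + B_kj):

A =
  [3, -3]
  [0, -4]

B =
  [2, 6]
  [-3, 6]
A ⊗ B =
  [-6, 3]
  [-7, 2]

Apply the min-plus product entry-by-entry:
  C[0][0] = min over k of (A[0][0] + B[0][0] = 3 + 2 = 5, A[0][1] + B[1][0] = -3 + -3 = -6) = -6 (attained at k = 1)
  C[0][1] = min over k of (A[0][0] + B[0][1] = 3 + 6 = 9, A[0][1] + B[1][1] = -3 + 6 = 3) = 3 (attained at k = 1)
  C[1][0] = min over k of (A[1][0] + B[0][0] = 0 + 2 = 2, A[1][1] + B[1][0] = -4 + -3 = -7) = -7 (attained at k = 1)
  C[1][1] = min over k of (A[1][0] + B[0][1] = 0 + 6 = 6, A[1][1] + B[1][1] = -4 + 6 = 2) = 2 (attained at k = 1)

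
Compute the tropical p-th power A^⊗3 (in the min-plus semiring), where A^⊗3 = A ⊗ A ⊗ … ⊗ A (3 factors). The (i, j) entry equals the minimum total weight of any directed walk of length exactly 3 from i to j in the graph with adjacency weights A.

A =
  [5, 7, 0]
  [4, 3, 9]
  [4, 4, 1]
A^⊗3 =
  [5, 5, 2]
  [8, 8, 5]
  [6, 6, 3]

Each entry (A^⊗3)_ij equals the minimum over all length-3 walks i = v_0 → v_1 → … → v_3 = j of Σ_t A[v_t][v_{t+1}]. For example, for (i, j) = (0, 2) we minimise over 9 possible intermediate vertex sequences; the minimum is 2, attained along the walk 0 → 2 → 2 → 2.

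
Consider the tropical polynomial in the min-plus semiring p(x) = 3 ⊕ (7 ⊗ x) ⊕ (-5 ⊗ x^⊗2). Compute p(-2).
p(-2) = -9

A tropical monomial a ⊗ x^⊗i evaluates to a + i · x. Evaluating each term at x = -2:
  Term 0 contributes 3 + 0 · -2 = 3
  Term 1 contributes 7 + 1 · -2 = 5
  Term 2 contributes -5 + 2 · -2 = -9
p(-2) = ⊕ of these = min[3, 5, -9] = -9.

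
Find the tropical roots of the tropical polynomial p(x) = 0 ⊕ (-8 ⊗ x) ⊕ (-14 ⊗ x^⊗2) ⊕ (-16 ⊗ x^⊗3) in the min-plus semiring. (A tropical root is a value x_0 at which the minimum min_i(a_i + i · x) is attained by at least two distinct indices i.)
Roots: {2, 6, 8}

Each tropical root is a break point of the lower envelope of the lines y = a_i + i · x (there are 4 lines, with slopes 0, 1, ..., 3). Only the lines that attain the minimum somewhere contribute to roots; other lines are dominated. Here the surviving (envelope) indices are i = 3, i = 2, i = 1, i = 0.
Intersections between consecutive envelope lines give the roots: for adjacent envelope indices i < j the intersection is x = (a_i − a_j) / (j − i). Reading off the sorted break points: {2, 6, 8}.
Verification: at each break x_0, at least two indices attain the minimum of min_i(a_i + i · x_0).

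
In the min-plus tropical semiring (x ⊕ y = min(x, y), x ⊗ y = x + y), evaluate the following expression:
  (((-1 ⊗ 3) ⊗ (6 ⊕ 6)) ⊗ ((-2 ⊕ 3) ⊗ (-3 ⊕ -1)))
(((-1 ⊗ 3) ⊗ (6 ⊕ 6)) ⊗ ((-2 ⊕ 3) ⊗ (-3 ⊕ -1))) = 3

Expand innermost to outermost. Recall ⊕ takes the minimum of its arguments and ⊗ takes their sum. Working out the expression (((-1 ⊗ 3) ⊗ (6 ⊕ 6)) ⊗ ((-2 ⊕ 3) ⊗ (-3 ⊕ -1))) gives 3.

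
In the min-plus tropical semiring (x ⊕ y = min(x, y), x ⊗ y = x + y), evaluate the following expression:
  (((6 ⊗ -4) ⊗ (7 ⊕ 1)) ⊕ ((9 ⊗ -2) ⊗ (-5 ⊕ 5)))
(((6 ⊗ -4) ⊗ (7 ⊕ 1)) ⊕ ((9 ⊗ -2) ⊗ (-5 ⊕ 5))) = 2

Expand innermost to outermost. Recall ⊕ takes the minimum of its arguments and ⊗ takes their sum. Working out the expression (((6 ⊗ -4) ⊗ (7 ⊕ 1)) ⊕ ((9 ⊗ -2) ⊗ (-5 ⊕ 5))) gives 2.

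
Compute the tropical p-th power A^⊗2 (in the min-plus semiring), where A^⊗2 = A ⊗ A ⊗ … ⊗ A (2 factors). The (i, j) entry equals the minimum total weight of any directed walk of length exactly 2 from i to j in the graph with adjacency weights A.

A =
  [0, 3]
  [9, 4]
A^⊗2 =
  [0, 3]
  [9, 8]

Each entry (A^⊗2)_ij equals the minimum over all length-2 walks i = v_0 → v_1 → … → v_2 = j of Σ_t A[v_t][v_{t+1}]. For example, for (i, j) = (0, 1) we minimise over 2 possible intermediate vertex sequences; the minimum is 3, attained along the walk 0 → 0 → 1.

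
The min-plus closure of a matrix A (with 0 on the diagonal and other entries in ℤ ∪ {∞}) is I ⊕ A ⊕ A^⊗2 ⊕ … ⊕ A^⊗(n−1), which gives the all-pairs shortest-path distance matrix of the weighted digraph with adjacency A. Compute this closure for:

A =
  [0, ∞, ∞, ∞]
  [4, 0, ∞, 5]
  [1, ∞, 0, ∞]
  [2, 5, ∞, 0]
Closure =
  [0, ∞, ∞, ∞]
  [4, 0, ∞, 5]
  [1, ∞, 0, ∞]
  [2, 5, ∞, 0]

This is the Floyd-Warshall all-pairs shortest-path computation. For each intermediate vertex k = 0, 1, …, 3, update dist[i][j] ← min(dist[i][j], dist[i][k] + dist[k][j]). The final matrix gives, for each (i, j), the minimum total weight of any directed path from i to j (possibly empty when i = j).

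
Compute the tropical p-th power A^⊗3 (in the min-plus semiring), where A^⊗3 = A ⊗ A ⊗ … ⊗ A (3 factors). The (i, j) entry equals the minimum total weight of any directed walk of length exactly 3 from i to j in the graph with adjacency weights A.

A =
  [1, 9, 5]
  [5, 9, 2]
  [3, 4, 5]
A^⊗3 =
  [3, 10, 7]
  [6, 11, 8]
  [5, 10, 9]

Each entry (A^⊗3)_ij equals the minimum over all length-3 walks i = v_0 → v_1 → … → v_3 = j of Σ_t A[v_t][v_{t+1}]. For example, for (i, j) = (0, 2) we minimise over 9 possible intermediate vertex sequences; the minimum is 7, attained along the walk 0 → 0 → 0 → 2.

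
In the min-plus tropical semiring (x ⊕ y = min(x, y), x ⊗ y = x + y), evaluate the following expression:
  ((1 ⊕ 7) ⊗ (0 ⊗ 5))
((1 ⊕ 7) ⊗ (0 ⊗ 5)) = 6

Expand innermost to outermost. Recall ⊕ takes the minimum of its arguments and ⊗ takes their sum. Working out the expression ((1 ⊕ 7) ⊗ (0 ⊗ 5)) gives 6.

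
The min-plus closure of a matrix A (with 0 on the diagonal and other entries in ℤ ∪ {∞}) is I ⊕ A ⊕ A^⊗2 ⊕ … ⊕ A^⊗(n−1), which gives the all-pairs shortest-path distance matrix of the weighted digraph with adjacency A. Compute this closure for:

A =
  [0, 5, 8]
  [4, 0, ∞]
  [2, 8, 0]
Closure =
  [0, 5, 8]
  [4, 0, 12]
  [2, 7, 0]

This is the Floyd-Warshall all-pairs shortest-path computation. For each intermediate vertex k = 0, 1, …, 2, update dist[i][j] ← min(dist[i][j], dist[i][k] + dist[k][j]). The final matrix gives, for each (i, j), the minimum total weight of any directed path from i to j (possibly empty when i = j).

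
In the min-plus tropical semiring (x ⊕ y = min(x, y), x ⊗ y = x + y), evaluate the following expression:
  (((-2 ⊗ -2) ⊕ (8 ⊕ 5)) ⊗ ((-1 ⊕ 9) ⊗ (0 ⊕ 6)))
(((-2 ⊗ -2) ⊕ (8 ⊕ 5)) ⊗ ((-1 ⊕ 9) ⊗ (0 ⊕ 6))) = -5

Expand innermost to outermost. Recall ⊕ takes the minimum of its arguments and ⊗ takes their sum. Working out the expression (((-2 ⊗ -2) ⊕ (8 ⊕ 5)) ⊗ ((-1 ⊕ 9) ⊗ (0 ⊕ 6))) gives -5.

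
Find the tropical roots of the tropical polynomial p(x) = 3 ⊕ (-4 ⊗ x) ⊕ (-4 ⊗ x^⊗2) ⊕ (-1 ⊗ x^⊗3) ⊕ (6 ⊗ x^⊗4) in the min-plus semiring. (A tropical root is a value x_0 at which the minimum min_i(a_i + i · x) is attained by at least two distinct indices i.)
Roots: {-7, -3, 0, 7}

Each tropical root is a break point of the lower envelope of the lines y = a_i + i · x (there are 5 lines, with slopes 0, 1, ..., 4). Only the lines that attain the minimum somewhere contribute to roots; other lines are dominated. Here the surviving (envelope) indices are i = 4, i = 3, i = 2, i = 1, i = 0.
Intersections between consecutive envelope lines give the roots: for adjacent envelope indices i < j the intersection is x = (a_i − a_j) / (j − i). Reading off the sorted break points: {-7, -3, 0, 7}.
Verification: at each break x_0, at least two indices attain the minimum of min_i(a_i + i · x_0).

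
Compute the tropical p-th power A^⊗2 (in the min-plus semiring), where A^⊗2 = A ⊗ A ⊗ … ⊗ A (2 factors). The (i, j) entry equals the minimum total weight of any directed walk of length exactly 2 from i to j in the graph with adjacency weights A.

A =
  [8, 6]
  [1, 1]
A^⊗2 =
  [7, 7]
  [2, 2]

Each entry (A^⊗2)_ij equals the minimum over all length-2 walks i = v_0 → v_1 → … → v_2 = j of Σ_t A[v_t][v_{t+1}]. For example, for (i, j) = (0, 1) we minimise over 2 possible intermediate vertex sequences; the minimum is 7, attained along the walk 0 → 1 → 1.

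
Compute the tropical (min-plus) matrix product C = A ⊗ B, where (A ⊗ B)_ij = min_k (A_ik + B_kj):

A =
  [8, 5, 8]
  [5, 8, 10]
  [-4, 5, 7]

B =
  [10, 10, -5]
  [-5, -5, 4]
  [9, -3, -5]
A ⊗ B =
  [0, 0, 3]
  [3, 3, 0]
  [0, 0, -9]

Apply the min-plus product entry-by-entry:
  C[0][0] = min over k of (A[0][0] + B[0][0] = 8 + 10 = 18, A[0][1] + B[1][0] = 5 + -5 = 0, A[0][2] + B[2][0] = 8 + 9 = 17) = 0 (attained at k = 1)
  C[0][1] = min over k of (A[0][0] + B[0][1] = 8 + 10 = 18, A[0][1] + B[1][1] = 5 + -5 = 0, A[0][2] + B[2][1] = 8 + -3 = 5) = 0 (attained at k = 1)
  C[0][2] = min over k of (A[0][0] + B[0][2] = 8 + -5 = 3, A[0][1] + B[1][2] = 5 + 4 = 9, A[0][2] + B[2][2] = 8 + -5 = 3) = 3 (attained at k = 0)
  C[1][0] = min over k of (A[1][0] + B[0][0] = 5 + 10 = 15, A[1][1] + B[1][0] = 8 + -5 = 3, A[1][2] + B[2][0] = 10 + 9 = 19) = 3 (attained at k = 1)
  C[1][1] = min over k of (A[1][0] + B[0][1] = 5 + 10 = 15, A[1][1] + B[1][1] = 8 + -5 = 3, A[1][2] + B[2][1] = 10 + -3 = 7) = 3 (attained at k = 1)
  C[1][2] = min over k of (A[1][0] + B[0][2] = 5 + -5 = 0, A[1][1] + B[1][2] = 8 + 4 = 12, A[1][2] + B[2][2] = 10 + -5 = 5) = 0 (attained at k = 0)
  C[2][0] = min over k of (A[2][0] + B[0][0] = -4 + 10 = 6, A[2][1] + B[1][0] = 5 + -5 = 0, A[2][2] + B[2][0] = 7 + 9 = 16) = 0 (attained at k = 1)
  C[2][1] = min over k of (A[2][0] + B[0][1] = -4 + 10 = 6, A[2][1] + B[1][1] = 5 + -5 = 0, A[2][2] + B[2][1] = 7 + -3 = 4) = 0 (attained at k = 1)
  C[2][2] = min over k of (A[2][0] + B[0][2] = -4 + -5 = -9, A[2][1] + B[1][2] = 5 + 4 = 9, A[2][2] + B[2][2] = 7 + -5 = 2) = -9 (attained at k = 0)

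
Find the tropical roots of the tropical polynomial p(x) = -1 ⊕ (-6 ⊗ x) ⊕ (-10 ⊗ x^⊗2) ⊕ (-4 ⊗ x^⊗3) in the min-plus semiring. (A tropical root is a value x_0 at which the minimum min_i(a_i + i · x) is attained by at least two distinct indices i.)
Roots: {-6, 4, 5}

Each tropical root is a break point of the lower envelope of the lines y = a_i + i · x (there are 4 lines, with slopes 0, 1, ..., 3). Only the lines that attain the minimum somewhere contribute to roots; other lines are dominated. Here the surviving (envelope) indices are i = 3, i = 2, i = 1, i = 0.
Intersections between consecutive envelope lines give the roots: for adjacent envelope indices i < j the intersection is x = (a_i − a_j) / (j − i). Reading off the sorted break points: {-6, 4, 5}.
Verification: at each break x_0, at least two indices attain the minimum of min_i(a_i + i · x_0).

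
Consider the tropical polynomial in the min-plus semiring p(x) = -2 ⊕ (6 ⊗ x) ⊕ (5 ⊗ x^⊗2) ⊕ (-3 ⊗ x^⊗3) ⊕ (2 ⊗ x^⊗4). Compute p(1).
p(1) = -2

A tropical monomial a ⊗ x^⊗i evaluates to a + i · x. Evaluating each term at x = 1:
  Term 0 contributes -2 + 0 · 1 = -2
  Term 1 contributes 6 + 1 · 1 = 7
  Term 2 contributes 5 + 2 · 1 = 7
  Term 3 contributes -3 + 3 · 1 = 0
  Term 4 contributes 2 + 4 · 1 = 6
p(1) = ⊕ of these = min[-2, 7, 7, 0, 6] = -2.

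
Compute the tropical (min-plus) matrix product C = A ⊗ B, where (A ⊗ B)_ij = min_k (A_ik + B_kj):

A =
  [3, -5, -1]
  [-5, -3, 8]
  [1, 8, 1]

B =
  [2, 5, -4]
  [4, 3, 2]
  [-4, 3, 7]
A ⊗ B =
  [-5, -2, -3]
  [-3, 0, -9]
  [-3, 4, -3]

Apply the min-plus product entry-by-entry:
  C[0][0] = min over k of (A[0][0] + B[0][0] = 3 + 2 = 5, A[0][1] + B[1][0] = -5 + 4 = -1, A[0][2] + B[2][0] = -1 + -4 = -5) = -5 (attained at k = 2)
  C[0][1] = min over k of (A[0][0] + B[0][1] = 3 + 5 = 8, A[0][1] + B[1][1] = -5 + 3 = -2, A[0][2] + B[2][1] = -1 + 3 = 2) = -2 (attained at k = 1)
  C[0][2] = min over k of (A[0][0] + B[0][2] = 3 + -4 = -1, A[0][1] + B[1][2] = -5 + 2 = -3, A[0][2] + B[2][2] = -1 + 7 = 6) = -3 (attained at k = 1)
  C[1][0] = min over k of (A[1][0] + B[0][0] = -5 + 2 = -3, A[1][1] + B[1][0] = -3 + 4 = 1, A[1][2] + B[2][0] = 8 + -4 = 4) = -3 (attained at k = 0)
  C[1][1] = min over k of (A[1][0] + B[0][1] = -5 + 5 = 0, A[1][1] + B[1][1] = -3 + 3 = 0, A[1][2] + B[2][1] = 8 + 3 = 11) = 0 (attained at k = 0)
  C[1][2] = min over k of (A[1][0] + B[0][2] = -5 + -4 = -9, A[1][1] + B[1][2] = -3 + 2 = -1, A[1][2] + B[2][2] = 8 + 7 = 15) = -9 (attained at k = 0)
  C[2][0] = min over k of (A[2][0] + B[0][0] = 1 + 2 = 3, A[2][1] + B[1][0] = 8 + 4 = 12, A[2][2] + B[2][0] = 1 + -4 = -3) = -3 (attained at k = 2)
  C[2][1] = min over k of (A[2][0] + B[0][1] = 1 + 5 = 6, A[2][1] + B[1][1] = 8 + 3 = 11, A[2][2] + B[2][1] = 1 + 3 = 4) = 4 (attained at k = 2)
  C[2][2] = min over k of (A[2][0] + B[0][2] = 1 + -4 = -3, A[2][1] + B[1][2] = 8 + 2 = 10, A[2][2] + B[2][2] = 1 + 7 = 8) = -3 (attained at k = 0)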